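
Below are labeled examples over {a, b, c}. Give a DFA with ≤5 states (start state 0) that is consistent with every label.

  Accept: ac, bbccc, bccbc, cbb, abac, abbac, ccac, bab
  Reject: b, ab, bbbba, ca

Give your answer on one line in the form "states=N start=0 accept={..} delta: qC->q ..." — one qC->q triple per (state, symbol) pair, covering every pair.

State merging on the prefix tree: take the shortest (then alphabetical) example prefix whose next move is undefined and point that move at state 0, else 1, else 2, ...; a target is out if some Accept/Reject pair would then sit in one state with the same input left (inseparable). If every existing state is out, open a new one.
a: 0a undefined. 0a->0: ok.
b: 0b undefined. 0b->0: no, bab/b meet in 0. Open state 1: 0b->1.
c: 0c undefined. 0c->0: no, ac/ca meet in 0. 0c->1: no, ac/b meet in 1. Open state 2: 0c->2.
ba: 1a undefined. 1a->0: no, bab/b meet in 1. 1a->1: ok.
bb: 1b undefined. 1b->0: no, bab/bbbba meet in 0. 1b->1: no, bab/b meet in 1. 1b->2: ok.
bc: 1c undefined. 1c->0: ok.
ca: 2a undefined. 2a->0: no, abac/ca meet in 0. 2a->1: ok.
cb: 2b undefined. 2b->0: no, cbb/b meet in 1. 2b->1: ok.
cc: 2c undefined. 2c->0: ok.
All examples now run through 3 states with every (state, symbol) defined. Accept strings end in {0,2}, Reject strings end in {1}; accept={0,2}.

states=3 start=0 accept={0,2} delta: 0a->0 0b->1 0c->2 1a->1 1b->2 1c->0 2a->1 2b->1 2c->0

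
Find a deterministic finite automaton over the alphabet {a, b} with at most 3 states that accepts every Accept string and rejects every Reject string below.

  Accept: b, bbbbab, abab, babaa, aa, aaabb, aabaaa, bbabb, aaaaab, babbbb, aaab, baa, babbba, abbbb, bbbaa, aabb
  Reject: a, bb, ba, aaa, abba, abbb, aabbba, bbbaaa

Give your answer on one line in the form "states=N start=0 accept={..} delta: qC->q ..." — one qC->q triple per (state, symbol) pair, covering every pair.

Grow the machine one transition at a time. Run the examples from 0; the earliest place one falls off (shortest prefix, ties alphabetical) gets sent to the lowest-numbered state that keeps every Accept/Reject pair distinguishable — a pair clashes when both reach the same state with identical unread suffix — and to a fresh state only if none does.
a: 0a undefined. 0a->0: no, aa/a meet in 0. Open state 1: 0a->1.
b: 0b undefined. 0b->0: no, b/bb meet in 0. 0b->1: no, b/a meet in 1. Open state 2: 0b->2.
aa: 1a undefined. 1a->0: no, aabb/bb meet in 2 with "b" left. 1a->1: no, aa/a meet in 1. 1a->2: ok.
ab: 1b undefined. 1b->0: ok.
ba: 2a undefined. 2a->0: no, abab/ba meet in 0. 2a->1: ok.
bb: 2b undefined. 2b->0: no, bbbbab/bb meet in 0. 2b->1: ok.
All examples now run through 3 states with every (state, symbol) defined. Accept strings end in {0,2}, Reject strings end in {1}; accept={0,2}.

states=3 start=0 accept={0,2} delta: 0a->1 0b->2 1a->2 1b->0 2a->1 2b->1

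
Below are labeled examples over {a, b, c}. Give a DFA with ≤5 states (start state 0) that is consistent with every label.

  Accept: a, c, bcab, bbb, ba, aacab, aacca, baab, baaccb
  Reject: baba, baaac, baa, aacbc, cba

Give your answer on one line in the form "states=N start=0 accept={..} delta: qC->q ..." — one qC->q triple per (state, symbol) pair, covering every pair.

Fold the examples into a partial DFA from state 0: repeatedly fix the first undefined (state, symbol) met by the shortest-then-alphabetical prefix, trying targets in increasing order and rejecting any under which an Accept and a Reject string meet in one state with the same remainder; add a state when all current targets are rejected. Accepting states are where Accept strings end.
a: 0a undefined. 0a->0: ok.
b: 0b undefined. 0b->0: no, a/baba meet in 0. Open state 1: 0b->1.
c: 0c undefined. 0c->0: no, ba/cba meet in 1 with "a" left. 0c->1: ok.
ba: 1a undefined. 1a->0: no, a/baba meet in 0. 1a->1: no, c/baa meet in 1. Open state 2: 1a->2.
bb: 1b undefined. 1b->0: no, a/cba meet in 0. 1b->1: no, ba/cba meet in 2. 1b->2: ok.
bc: 1c undefined. 1c->0: ok.
baa: 2a undefined. 2a->0: no, a/baa meet in 0. 2a->1: no, c/baa meet in 1. 2a->2: no, ba/baa meet in 2. Open state 3: 2a->3.
bab: 2b undefined. 2b->0: no, a/baba meet in 0. 2b->1: no, ba/baba meet in 2. 2b->2: ok.
baaa: 3a undefined. 3a->0: no, c/baaac meet in 1. 3a->1: no, a/baaac meet in 0. 3a->2: ok.
baab: 3b undefined. 3b->0: ok.
baac: 3c undefined. 3c->0: ok.
aacbc: 2c undefined. 2c->0: no, a/baaac meet in 0. 2c->1: no, c/baaac meet in 1. 2c->2: no, bbb/baaac meet in 2. 2c->3: ok.
All examples now run through 4 states with every (state, symbol) defined. Accept strings end in {0,1,2}, Reject strings end in {3}; accept={0,1,2}.

states=4 start=0 accept={0,1,2} delta: 0a->0 0b->1 0c->1 1a->2 1b->2 1c->0 2a->3 2b->2 2c->3 3a->2 3b->0 3c->0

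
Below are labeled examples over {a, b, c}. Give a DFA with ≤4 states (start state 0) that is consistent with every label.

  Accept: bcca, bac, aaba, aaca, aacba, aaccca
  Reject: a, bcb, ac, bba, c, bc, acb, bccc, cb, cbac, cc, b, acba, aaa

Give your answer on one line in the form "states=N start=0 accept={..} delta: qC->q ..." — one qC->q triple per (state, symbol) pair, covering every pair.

State merging on the prefix tree: take the shortest (then alphabetical) example prefix whose next move is undefined and point that move at state 0, else 1, else 2, ...; a target is out if some Accept/Reject pair would then sit in one state with the same input left (inseparable). If every existing state is out, open a new one.
a: 0a undefined. 0a->0: no, aacba/acba meet in 0 with "cba" left. Open state 1: 0a->1.
b: 0b undefined. 0b->0: no, bac/ac meet in 1 with "c" left. 0b->1: ok.
c: 0c undefined. 0c->0: no, bac/cbac meet in 1 with "ac" left. 0c->1: ok.
aa: 1a undefined. 1a->0: no, bac/a meet in 1. 1a->1: no, bac/ac meet in 1 with "c" left. Open state 2: 1a->2.
ac: 1c undefined. 1c->0: no, bcca/acba meet in 2. 1c->1: ok.
bb: 1b undefined. 1b->0: ok.
aaa: 2a undefined. 2a->0: ok.
aab: 2b undefined. 2b->0: no, aaba/a meet in 1. 2b->1: ok.
aac: 2c undefined. 2c->0: no, bac/bcb meet in 0. 2c->1: no, bac/a meet in 1. 2c->2: no, aaca/bcb meet in 0. Open state 3: 2c->3.
aaca: 3a undefined. 3a->0: no, aaca/bcb meet in 0. 3a->1: no, aaca/a meet in 1. 3a->2: ok.
aacb: 3b undefined. 3b->0: no, aacba/a meet in 1. 3b->1: ok.
aacc: 3c undefined. 3c->0: ok.
All examples now run through 4 states with every (state, symbol) defined. Accept strings end in {2,3}, Reject strings end in {0,1}; accept={2,3}.

states=4 start=0 accept={2,3} delta: 0a->1 0b->1 0c->1 1a->2 1b->0 1c->1 2a->0 2b->1 2c->3 3a->2 3b->1 3c->0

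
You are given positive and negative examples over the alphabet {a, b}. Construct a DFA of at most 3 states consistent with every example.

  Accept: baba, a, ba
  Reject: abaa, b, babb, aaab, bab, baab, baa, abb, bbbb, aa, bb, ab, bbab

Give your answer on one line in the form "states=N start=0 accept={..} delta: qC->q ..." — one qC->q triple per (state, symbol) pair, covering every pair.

states=2 start=0 accept={1} delta: 0a->1 0b->0 1a->0 1b->0

Fold the examples into a partial DFA from state 0: repeatedly fix the first undefined (state, symbol) met by the shortest-then-alphabetical prefix, trying targets in increasing order and rejecting any under which an Accept and a Reject string meet in one state with the same remainder; add a state when all current targets are rejected. Accepting states are where Accept strings end.
a: 0a undefined. 0a->0: no, a/aa meet in 0. Open state 1: 0a->1.
b: 0b undefined. 0b->0: ok.
aa: 1a undefined. 1a->0: ok.
ab: 1b undefined. 1b->0: ok.
All examples now run through 2 states with every (state, symbol) defined. Accept strings end in {1}, Reject strings end in {0}; accept={1}.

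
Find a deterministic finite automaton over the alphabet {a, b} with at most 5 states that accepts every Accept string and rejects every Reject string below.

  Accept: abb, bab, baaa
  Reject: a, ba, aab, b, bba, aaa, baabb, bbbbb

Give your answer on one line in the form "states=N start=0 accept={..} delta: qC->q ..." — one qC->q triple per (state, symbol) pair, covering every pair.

states=5 start=0 accept={3} delta: 0a->0 0b->1 1a->2 1b->3 2a->4 2b->3 3a->0 3b->1 4a->3 4b->0

Grow the machine one transition at a time. Run the examples from 0; the earliest place one falls off (shortest prefix, ties alphabetical) gets sent to the lowest-numbered state that keeps every Accept/Reject pair distinguishable — a pair clashes when both reach the same state with identical unread suffix — and to a fresh state only if none does.
a: 0a undefined. 0a->0: ok.
b: 0b undefined. 0b->0: no, abb/a meet in 0. Open state 1: 0b->1.
ba: 1a undefined. 1a->0: no, abb/baabb meet in 1 with "b" left. 1a->1: no, baaa/ba meet in 1. Open state 2: 1a->2.
bb: 1b undefined. 1b->0: no, abb/a meet in 0. 1b->1: no, abb/aab meet in 1. 1b->2: no, abb/ba meet in 2. Open state 3: 1b->3.
baa: 2a undefined. 2a->0: no, abb/baabb meet in 3. 2a->1: no, baaa/ba meet in 2. 2a->2: no, baaa/ba meet in 2. 2a->3: no, baaa/bba meet in 3 with "a" left. Open state 4: 2a->4.
bab: 2b undefined. 2b->0: no, bab/a meet in 0. 2b->1: no, bab/aab meet in 1. 2b->2: no, bab/ba meet in 2. 2b->3: ok.
bba: 3a undefined. 3a->0: ok.
bbb: 3b undefined. 3b->0: no, abb/bbbbb meet in 3. 3b->1: ok.
baaa: 4a undefined. 4a->0: no, baaa/a meet in 0. 4a->1: no, baaa/aab meet in 1. 4a->2: no, baaa/ba meet in 2. 4a->3: ok.
baab: 4b undefined. 4b->0: ok.
All examples now run through 5 states with every (state, symbol) defined. Accept strings end in {3}, Reject strings end in {0,1,2}; accept={3}.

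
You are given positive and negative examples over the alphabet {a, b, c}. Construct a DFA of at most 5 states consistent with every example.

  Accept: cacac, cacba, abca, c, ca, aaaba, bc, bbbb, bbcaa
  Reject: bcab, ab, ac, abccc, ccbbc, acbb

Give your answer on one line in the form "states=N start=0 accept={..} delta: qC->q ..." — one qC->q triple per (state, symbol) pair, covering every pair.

Grow the machine one transition at a time. Run the examples from 0; the earliest place one falls off (shortest prefix, ties alphabetical) gets sent to the lowest-numbered state that keeps every Accept/Reject pair distinguishable — a pair clashes when both reach the same state with identical unread suffix — and to a fresh state only if none does.
a: 0a undefined. 0a->0: no, c/ac meet in 0 with "c" left. Open state 1: 0a->1.
b: 0b undefined. 0b->0: ok.
c: 0c undefined. 0c->0: no, c/ccbbc meet in 0. 0c->1: ok.
aa: 1a undefined. 1a->0: no, ca/bcab meet in 0. 1a->1: ok.
ab: 1b undefined. 1b->0: no, bbbb/bcab meet in 0. 1b->1: no, c/bcab meet in 1. Open state 2: 1b->2.
ac: 1c undefined. 1c->0: no, cacac/ac meet in 0. 1c->1: no, cacac/ac meet in 1. 1c->2: ok.
abc: 2c undefined. 2c->0: ok.
acb: 2b undefined. 2b->0: no, cacba/ccbbc meet in 1. 2b->1: no, bbbb/ccbbc meet in 0. 2b->2: no, bbbb/ccbbc meet in 0. Open state 3: 2b->3.
acbb: 3b undefined. 3b->0: no, abca/ccbbc meet in 1. 3b->1: no, abca/acbb meet in 1. 3b->2: no, bbbb/ccbbc meet in 0. 3b->3: ok.
caca: 2a undefined. 2a->0: ok.
cacba: 3a undefined. 3a->0: ok.
ccbbc: 3c undefined. 3c->0: no, cacba/ccbbc meet in 0. 3c->1: no, cacac/ccbbc meet in 1. 3c->2: ok.
All examples now run through 4 states with every (state, symbol) defined. Accept strings end in {0,1}, Reject strings end in {2,3}; accept={0,1}.

states=4 start=0 accept={0,1} delta: 0a->1 0b->0 0c->1 1a->1 1b->2 1c->2 2a->0 2b->3 2c->0 3a->0 3b->3 3c->2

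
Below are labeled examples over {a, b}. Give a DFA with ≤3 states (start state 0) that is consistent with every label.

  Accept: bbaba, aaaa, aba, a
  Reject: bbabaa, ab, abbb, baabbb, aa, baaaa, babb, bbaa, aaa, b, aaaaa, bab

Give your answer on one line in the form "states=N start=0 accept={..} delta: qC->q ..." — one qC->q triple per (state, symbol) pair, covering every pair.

states=3 start=0 accept={1} delta: 0a->1 0b->2 1a->2 1b->0 2a->0 2b->0

State merging on the prefix tree: take the shortest (then alphabetical) example prefix whose next move is undefined and point that move at state 0, else 1, else 2, ...; a target is out if some Accept/Reject pair would then sit in one state with the same input left (inseparable). If every existing state is out, open a new one.
a: 0a undefined. 0a->0: no, aaaa/aa meet in 0. Open state 1: 0a->1.
b: 0b undefined. 0b->0: no, aaaa/baaaa meet in 1 with "aaa" left. 0b->1: no, a/b meet in 1. Open state 2: 0b->2.
aa: 1a undefined. 1a->0: no, aaaa/aa meet in 0. 1a->1: no, aaaa/aa meet in 1. 1a->2: ok.
ab: 1b undefined. 1b->0: ok.
ba: 2a undefined. 2a->0: ok.
bb: 2b undefined. 2b->0: ok.
All examples now run through 3 states with every (state, symbol) defined. Accept strings end in {1}, Reject strings end in {0,2}; accept={1}.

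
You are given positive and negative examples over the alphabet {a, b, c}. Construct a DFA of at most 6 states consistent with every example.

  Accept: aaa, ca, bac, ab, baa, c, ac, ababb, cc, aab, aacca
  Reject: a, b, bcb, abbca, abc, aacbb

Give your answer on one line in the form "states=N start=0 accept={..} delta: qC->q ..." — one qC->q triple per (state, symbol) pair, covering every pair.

Fold the examples into a partial DFA from state 0: repeatedly fix the first undefined (state, symbol) met by the shortest-then-alphabetical prefix, trying targets in increasing order and rejecting any under which an Accept and a Reject string meet in one state with the same remainder; add a state when all current targets are rejected. Accepting states are where Accept strings end.
a: 0a undefined. 0a->0: no, aaa/a meet in 0. Open state 1: 0a->1.
b: 0b undefined. 0b->0: ok.
c: 0c undefined. 0c->0: no, ca/a meet in 1. 0c->1: no, ab/bcb meet in 1 with "b" left. Open state 2: 0c->2.
aa: 1a undefined. 1a->0: no, aaa/a meet in 1. 1a->1: no, aaa/a meet in 1. 1a->2: no, aab/bcb meet in 2 with "b" left. Open state 3: 1a->3.
ab: 1b undefined. 1b->0: no, ca/abbca meet in 2 with "a" left. 1b->1: no, bac/abc meet in 1 with "c" left. 1b->2: no, cc/abc meet in 2 with "c" left. 1b->3: ok.
ac: 1c undefined. 1c->0: no, bac/b meet in 0. 1c->1: no, bac/a meet in 1. 1c->2: ok.
ca: 2a undefined. 2a->0: no, ca/b meet in 0. 2a->1: no, ca/a meet in 1. 2a->2: ok.
cc: 2c undefined. 2c->0: no, cc/b meet in 0. 2c->1: no, cc/a meet in 1. 2c->2: ok.
aaa: 3a undefined. 3a->0: no, aaa/b meet in 0. 3a->1: no, aaa/a meet in 1. 3a->2: ok.
aab: 3b undefined. 3b->0: no, aaa/abbca meet in 2. 3b->1: no, aaa/abbca meet in 2. 3b->2: no, aaa/abbca meet in 2. 3b->3: ok.
aac: 3c undefined. 3c->0: ok.
bcb: 2b undefined. 2b->0: no, ababb/b meet in 0. 2b->1: ok.
All examples now run through 4 states with every (state, symbol) defined. Accept strings end in {2,3}, Reject strings end in {0,1}; accept={2,3}.

states=4 start=0 accept={2,3} delta: 0a->1 0b->0 0c->2 1a->3 1b->3 1c->2 2a->2 2b->1 2c->2 3a->2 3b->3 3c->0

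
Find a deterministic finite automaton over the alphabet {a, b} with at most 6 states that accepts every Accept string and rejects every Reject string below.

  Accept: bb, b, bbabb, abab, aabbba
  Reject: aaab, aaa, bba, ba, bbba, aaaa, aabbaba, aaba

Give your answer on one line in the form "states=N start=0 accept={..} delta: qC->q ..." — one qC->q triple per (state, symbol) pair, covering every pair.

states=4 start=0 accept={0,3} delta: 0a->1 0b->0 1a->1 1b->2 2a->2 2b->3 3a->0 3b->3

State merging on the prefix tree: take the shortest (then alphabetical) example prefix whose next move is undefined and point that move at state 0, else 1, else 2, ...; a target is out if some Accept/Reject pair would then sit in one state with the same input left (inseparable). If every existing state is out, open a new one.
a: 0a undefined. 0a->0: no, b/aaab meet in 0 with "b" left. Open state 1: 0a->1.
b: 0b undefined. 0b->0: ok.
aa: 1a undefined. 1a->0: no, bb/aaaa meet in 0. 1a->1: ok.
ab: 1b undefined. 1b->0: no, bb/aaab meet in 0. 1b->1: no, bbabb/aaab meet in 1. Open state 2: 1b->2.
aba: 2a undefined. 2a->0: no, bb/aaba meet in 0. 2a->1: no, abab/aaab meet in 2. 2a->2: ok.
aabb: 2b undefined. 2b->0: no, aabbba/aaa meet in 1. 2b->1: no, bbabb/aaa meet in 1. 2b->2: no, bbabb/aaab meet in 2. Open state 3: 2b->3.
aabba: 3a undefined. 3a->0: ok.
aabbb: 3b undefined. 3b->0: no, aabbba/aaa meet in 1. 3b->1: no, aabbba/aaa meet in 1. 3b->2: no, aabbba/aaab meet in 2. 3b->3: ok.
All examples now run through 4 states with every (state, symbol) defined. Accept strings end in {0,3}, Reject strings end in {1,2}; accept={0,3}.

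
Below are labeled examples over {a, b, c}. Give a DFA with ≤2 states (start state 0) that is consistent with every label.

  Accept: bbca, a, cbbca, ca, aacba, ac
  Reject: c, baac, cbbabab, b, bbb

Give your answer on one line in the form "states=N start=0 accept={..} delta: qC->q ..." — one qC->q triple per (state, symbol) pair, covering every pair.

states=2 start=0 accept={1} delta: 0a->1 0b->0 0c->0 1a->0 1b->0 1c->1

Grow the machine one transition at a time. Run the examples from 0; the earliest place one falls off (shortest prefix, ties alphabetical) gets sent to the lowest-numbered state that keeps every Accept/Reject pair distinguishable — a pair clashes when both reach the same state with identical unread suffix — and to a fresh state only if none does.
a: 0a undefined. 0a->0: no, ac/c meet in 0 with "c" left. Open state 1: 0a->1.
b: 0b undefined. 0b->0: ok.
c: 0c undefined. 0c->0: ok.
aa: 1a undefined. 1a->0: ok.
ac: 1c undefined. 1c->0: no, ac/c meet in 0. 1c->1: ok.
cbbab: 1b undefined. 1b->0: ok.
All examples now run through 2 states with every (state, symbol) defined. Accept strings end in {1}, Reject strings end in {0}; accept={1}.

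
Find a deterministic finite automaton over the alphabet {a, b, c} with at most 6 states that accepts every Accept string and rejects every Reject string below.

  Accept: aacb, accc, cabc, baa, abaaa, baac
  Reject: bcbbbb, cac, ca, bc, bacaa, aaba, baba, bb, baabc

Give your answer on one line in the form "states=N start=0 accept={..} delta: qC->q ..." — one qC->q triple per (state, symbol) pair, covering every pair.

Fold the examples into a partial DFA from state 0: repeatedly fix the first undefined (state, symbol) met by the shortest-then-alphabetical prefix, trying targets in increasing order and rejecting any under which an Accept and a Reject string meet in one state with the same remainder; add a state when all current targets are rejected. Accepting states are where Accept strings end.
a: 0a undefined. 0a->0: ok.
b: 0b undefined. 0b->0: no, baa/aaba meet in 0. Open state 1: 0b->1.
c: 0c undefined. 0c->0: no, accc/cac meet in 0. 0c->1: no, aacb/bb meet in 1 with "b" left. Open state 2: 0c->2.
ba: 1a undefined. 1a->0: no, baa/aaba meet in 0. 1a->1: no, baa/aaba meet in 1. 1a->2: no, cabc/baabc meet in 2 with "abc" left. Open state 3: 1a->3.
bb: 1b undefined. 1b->0: ok.
bc: 1c undefined. 1c->0: ok.
ca: 2a undefined. 2a->0: no, cabc/bcbbbb meet in 0. 2a->1: ok.
acc: 2c undefined. 2c->0: ok.
baa: 3a undefined. 3a->0: no, baa/bcbbbb meet in 0. 3a->1: no, accc/baabc meet in 2. 3a->2: no, abaaa/ca meet in 1. 3a->3: no, baa/aaba meet in 3. Open state 4: 3a->4.
bab: 3b undefined. 3b->0: ok.
bac: 3c undefined. 3c->0: ok.
aacb: 2b undefined. 2b->0: no, aacb/bcbbbb meet in 0. 2b->1: no, aacb/ca meet in 1. 2b->2: ok.
baab: 4b undefined. 4b->0: no, aacb/baabc meet in 2. 4b->1: ok.
baac: 4c undefined. 4c->0: no, baac/bcbbbb meet in 0. 4c->1: no, baac/ca meet in 1. 4c->2: ok.
abaaa: 4a undefined. 4a->0: no, abaaa/bcbbbb meet in 0. 4a->1: no, abaaa/ca meet in 1. 4a->2: ok.
All examples now run through 5 states with every (state, symbol) defined. Accept strings end in {2,4}, Reject strings end in {0,1,3}; accept={2,4}.

states=5 start=0 accept={2,4} delta: 0a->0 0b->1 0c->2 1a->3 1b->0 1c->0 2a->1 2b->2 2c->0 3a->4 3b->0 3c->0 4a->2 4b->1 4c->2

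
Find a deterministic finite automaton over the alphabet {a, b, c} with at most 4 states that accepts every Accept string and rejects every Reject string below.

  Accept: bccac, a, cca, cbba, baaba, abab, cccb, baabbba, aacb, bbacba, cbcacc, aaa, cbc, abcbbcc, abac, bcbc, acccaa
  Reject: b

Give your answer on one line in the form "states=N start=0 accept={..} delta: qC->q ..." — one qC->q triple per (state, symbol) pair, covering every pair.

Fold the examples into a partial DFA from state 0: repeatedly fix the first undefined (state, symbol) met by the shortest-then-alphabetical prefix, trying targets in increasing order and rejecting any under which an Accept and a Reject string meet in one state with the same remainder; add a state when all current targets are rejected. Accepting states are where Accept strings end.
a: 0a undefined. 0a->0: ok.
b: 0b undefined. 0b->0: no, a/b meet in 0. Open state 1: 0b->1.
c: 0c undefined. 0c->0: no, cccb/b meet in 1. 0c->1: ok.
ba: 1a undefined. 1a->0: no, abab/b meet in 1. 1a->1: ok.
bb: 1b undefined. 1b->0: no, cbba/b meet in 1. 1b->1: no, cbba/b meet in 1. Open state 2: 1b->2.
bc: 1c undefined. 1c->0: no, acccaa/b meet in 1. 1c->1: no, bccac/b meet in 1. 1c->2: ok.
bba: 2a undefined. 2a->0: ok.
bcb: 2b undefined. 2b->0: no, baabbba/b meet in 1. 2b->1: no, cbba/b meet in 1. 2b->2: ok.
bcc: 2c undefined. 2c->0: no, bccac/b meet in 1. 2c->1: no, cbcacc/b meet in 1. 2c->2: no, bccac/b meet in 1. Open state 3: 2c->3.
bcca: 3a undefined. 3a->0: no, bccac/b meet in 1. 3a->1: no, acccaa/b meet in 1. 3a->2: ok.
cccb: 3b undefined. 3b->0: ok.
cbcacc: 3c undefined. 3c->0: ok.
All examples now run through 4 states with every (state, symbol) defined. Accept strings end in {0,2,3}, Reject strings end in {1}; accept={0,2,3}.

states=4 start=0 accept={0,2,3} delta: 0a->0 0b->1 0c->1 1a->1 1b->2 1c->2 2a->0 2b->2 2c->3 3a->2 3b->0 3c->0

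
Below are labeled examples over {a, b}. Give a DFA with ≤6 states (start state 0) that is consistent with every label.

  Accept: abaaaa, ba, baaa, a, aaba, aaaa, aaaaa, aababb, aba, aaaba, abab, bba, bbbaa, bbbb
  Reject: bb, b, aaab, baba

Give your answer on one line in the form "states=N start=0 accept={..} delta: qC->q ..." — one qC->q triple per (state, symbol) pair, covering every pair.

states=5 start=0 accept={0,2,4} delta: 0a->0 0b->1 1a->2 1b->3 2a->0 2b->4 3a->0 3b->2 4a->1 4b->0

State merging on the prefix tree: take the shortest (then alphabetical) example prefix whose next move is undefined and point that move at state 0, else 1, else 2, ...; a target is out if some Accept/Reject pair would then sit in one state with the same input left (inseparable). If every existing state is out, open a new one.
a: 0a undefined. 0a->0: ok.
b: 0b undefined. 0b->0: no, abaaaa/bb meet in 0. Open state 1: 0b->1.
ba: 1a undefined. 1a->0: no, abaaaa/baba meet in 0. 1a->1: no, abaaaa/b meet in 1. Open state 2: 1a->2.
bb: 1b undefined. 1b->0: no, a/bb meet in 0. 1b->1: no, bbbb/bb meet in 1. 1b->2: no, ba/bb meet in 2. Open state 3: 1b->3.
baa: 2a undefined. 2a->0: ok.
bab: 2b undefined. 2b->0: no, abaaaa/baba meet in 0. 2b->1: no, ba/baba meet in 2. 2b->2: no, abaaaa/baba meet in 0. 2b->3: no, abab/bb meet in 3. Open state 4: 2b->4.
bba: 3a undefined. 3a->0: ok.
bbb: 3b undefined. 3b->0: no, bbbb/b meet in 1. 3b->1: no, bbbb/bb meet in 3. 3b->2: ok.
baba: 4a undefined. 4a->0: no, abaaaa/baba meet in 0. 4a->1: ok.
aababb: 4b undefined. 4b->0: ok.
All examples now run through 5 states with every (state, symbol) defined. Accept strings end in {0,2,4}, Reject strings end in {1,3}; accept={0,2,4}.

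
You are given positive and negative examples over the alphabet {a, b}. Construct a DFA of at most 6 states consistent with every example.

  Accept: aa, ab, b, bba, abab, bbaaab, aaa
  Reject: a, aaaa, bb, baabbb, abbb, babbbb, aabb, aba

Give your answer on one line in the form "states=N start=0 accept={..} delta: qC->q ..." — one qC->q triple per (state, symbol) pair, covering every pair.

states=4 start=0 accept={0,2} delta: 0a->1 0b->2 1a->2 1b->0 2a->0 2b->3 3a->2 3b->3

State merging on the prefix tree: take the shortest (then alphabetical) example prefix whose next move is undefined and point that move at state 0, else 1, else 2, ...; a target is out if some Accept/Reject pair would then sit in one state with the same input left (inseparable). If every existing state is out, open a new one.
a: 0a undefined. 0a->0: no, aa/a meet in 0. Open state 1: 0a->1.
b: 0b undefined. 0b->0: no, b/bb meet in 0. 0b->1: no, ab/bb meet in 1 with "b" left. Open state 2: 0b->2.
aa: 1a undefined. 1a->0: no, aa/aaaa meet in 0. 1a->1: no, aa/a meet in 1. 1a->2: ok.
ab: 1b undefined. 1b->0: ok.
ba: 2a undefined. 2a->0: ok.
bb: 2b undefined. 2b->0: no, aa/aabb meet in 2. 2b->1: no, aa/babbbb meet in 2. 2b->2: no, aa/bb meet in 2. Open state 3: 2b->3.
bba: 3a undefined. 3a->0: no, bbaaab/bb meet in 3. 3a->1: no, bba/a meet in 1. 3a->2: ok.
aabb: 3b undefined. 3b->0: no, aa/babbbb meet in 2. 3b->1: no, ab/babbbb meet in 0. 3b->2: no, aa/aabb meet in 2. 3b->3: ok.
All examples now run through 4 states with every (state, symbol) defined. Accept strings end in {0,2}, Reject strings end in {1,3}; accept={0,2}.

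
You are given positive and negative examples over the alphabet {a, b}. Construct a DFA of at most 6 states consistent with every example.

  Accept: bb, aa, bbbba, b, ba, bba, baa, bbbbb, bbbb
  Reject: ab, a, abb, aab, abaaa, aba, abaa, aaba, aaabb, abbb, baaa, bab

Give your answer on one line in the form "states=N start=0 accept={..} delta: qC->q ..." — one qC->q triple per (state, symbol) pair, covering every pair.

states=6 start=0 accept={2,3,5} delta: 0a->1 0b->2 1a->3 1b->4 2a->3 2b->2 3a->5 3b->0 4a->4 4b->1 5a->0 5b->1

Grow the machine one transition at a time. Run the examples from 0; the earliest place one falls off (shortest prefix, ties alphabetical) gets sent to the lowest-numbered state that keeps every Accept/Reject pair distinguishable — a pair clashes when both reach the same state with identical unread suffix — and to a fresh state only if none does.
a: 0a undefined. 0a->0: no, bb/abb meet in 0 with "bb" left. Open state 1: 0a->1.
b: 0b undefined. 0b->0: no, bbbba/a meet in 1. 0b->1: no, bb/ab meet in 1 with "b" left. Open state 2: 0b->2.
aa: 1a undefined. 1a->0: no, b/aab meet in 2. 1a->1: no, aa/a meet in 1. 1a->2: no, bb/aab meet in 2 with "b" left. Open state 3: 1a->3.
ab: 1b undefined. 1b->0: no, bb/abbb meet in 2 with "b" left. 1b->1: no, aa/aba meet in 3. 1b->2: no, bb/abb meet in 2 with "b" left. 1b->3: no, aa/ab meet in 3. Open state 4: 1b->4.
ba: 2a undefined. 2a->0: no, aa/baaa meet in 3. 2a->1: no, ba/a meet in 1. 2a->2: no, bb/bab meet in 2 with "b" left. 2a->3: ok.
bb: 2b undefined. 2b->0: no, bbbba/a meet in 1. 2b->1: no, bb/a meet in 1. 2b->2: ok.
aaa: 3a undefined. 3a->0: no, bb/aaabb meet in 2. 3a->1: no, aa/baaa meet in 3. 3a->2: no, bb/aaabb meet in 2. 3a->3: no, aa/baaa meet in 3. 3a->4: no, baa/ab meet in 4. Open state 5: 3a->5.
aab: 3b undefined. 3b->0: ok.
aba: 4a undefined. 4a->0: no, aa/abaaa meet in 3. 4a->1: no, aa/abaa meet in 3. 4a->2: no, bb/aba meet in 2. 4a->3: no, aa/aba meet in 3. 4a->4: ok.
abb: 4b undefined. 4b->0: no, bb/abbb meet in 2. 4b->1: ok.
aaab: 5b undefined. 5b->0: no, bb/aaabb meet in 2. 5b->1: ok.
baaa: 5a undefined. 5a->0: ok.
All examples now run through 6 states with every (state, symbol) defined. Accept strings end in {2,3,5}, Reject strings end in {0,1,4}; accept={2,3,5}.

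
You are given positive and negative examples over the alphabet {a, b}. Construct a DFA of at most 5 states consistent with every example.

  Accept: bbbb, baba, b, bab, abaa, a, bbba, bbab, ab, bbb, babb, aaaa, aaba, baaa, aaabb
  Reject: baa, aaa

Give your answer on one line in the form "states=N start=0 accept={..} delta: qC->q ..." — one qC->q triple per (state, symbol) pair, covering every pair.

states=4 start=0 accept={0,1,2} delta: 0a->1 0b->1 1a->2 1b->0 2a->3 2b->0 3a->0 3b->0

State merging on the prefix tree: take the shortest (then alphabetical) example prefix whose next move is undefined and point that move at state 0, else 1, else 2, ...; a target is out if some Accept/Reject pair would then sit in one state with the same input left (inseparable). If every existing state is out, open a new one.
a: 0a undefined. 0a->0: no, abaa/baa meet in 0 with "baa" left. Open state 1: 0a->1.
b: 0b undefined. 0b->0: no, baaa/aaa meet in 1 with "aa" left. 0b->1: ok.
aa: 1a undefined. 1a->0: no, b/baa meet in 1. 1a->1: no, b/baa meet in 1. Open state 2: 1a->2.
ab: 1b undefined. 1b->0: ok.
aaa: 2a undefined. 2a->0: no, bbbb/baa meet in 0. 2a->1: no, b/baa meet in 1. 2a->2: no, abaa/baa meet in 2. Open state 3: 2a->3.
aab: 2b undefined. 2b->0: ok.
aaaa: 3a undefined. 3a->0: ok.
aaab: 3b undefined. 3b->0: ok.
All examples now run through 4 states with every (state, symbol) defined. Accept strings end in {0,1,2}, Reject strings end in {3}; accept={0,1,2}.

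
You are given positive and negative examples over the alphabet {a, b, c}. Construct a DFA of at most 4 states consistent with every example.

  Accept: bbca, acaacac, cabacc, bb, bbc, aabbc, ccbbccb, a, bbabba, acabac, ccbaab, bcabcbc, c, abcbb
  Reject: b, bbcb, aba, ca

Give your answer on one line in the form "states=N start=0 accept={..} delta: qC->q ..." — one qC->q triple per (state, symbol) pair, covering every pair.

states=3 start=0 accept={0,2} delta: 0a->0 0b->1 0c->2 1a->1 1b->2 1c->0 2a->1 2b->0 2c->0

Fold the examples into a partial DFA from state 0: repeatedly fix the first undefined (state, symbol) met by the shortest-then-alphabetical prefix, trying targets in increasing order and rejecting any under which an Accept and a Reject string meet in one state with the same remainder; add a state when all current targets are rejected. Accepting states are where Accept strings end.
a: 0a undefined. 0a->0: ok.
b: 0b undefined. 0b->0: no, bbca/ca meet in 0 with "ca" left. Open state 1: 0b->1.
c: 0c undefined. 0c->0: no, acaacac/ca meet in 0. 0c->1: no, c/b meet in 1. Open state 2: 0c->2.
bb: 1b undefined. 1b->0: no, bbca/ca meet in 2 with "a" left. 1b->1: no, bb/b meet in 1. 1b->2: ok.
bc: 1c undefined. 1c->0: ok.
ca: 2a undefined. 2a->0: no, a/ca meet in 0. 2a->1: ok.
cc: 2c undefined. 2c->0: ok.
aba: 1a undefined. 1a->0: no, bbca/aba meet in 0. 1a->1: ok.
bbabb: 2b undefined. 2b->0: ok.
All examples now run through 3 states with every (state, symbol) defined. Accept strings end in {0,2}, Reject strings end in {1}; accept={0,2}.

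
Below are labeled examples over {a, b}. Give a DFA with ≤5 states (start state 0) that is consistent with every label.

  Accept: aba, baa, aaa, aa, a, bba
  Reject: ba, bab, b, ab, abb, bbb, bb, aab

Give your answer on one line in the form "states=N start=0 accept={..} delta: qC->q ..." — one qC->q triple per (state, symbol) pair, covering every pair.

states=4 start=0 accept={0,1} delta: 0a->1 0b->2 1a->0 1b->3 2a->3 2b->3 3a->0 3b->2

Grow the machine one transition at a time. Run the examples from 0; the earliest place one falls off (shortest prefix, ties alphabetical) gets sent to the lowest-numbered state that keeps every Accept/Reject pair distinguishable — a pair clashes when both reach the same state with identical unread suffix — and to a fresh state only if none does.
a: 0a undefined. 0a->0: no, aba/ba meet in 0 with "ba" left. Open state 1: 0a->1.
b: 0b undefined. 0b->0: no, a/ba meet in 1. 0b->1: no, aa/ba meet in 1 with "a" left. Open state 2: 0b->2.
aa: 1a undefined. 1a->0: ok.
ab: 1b undefined. 1b->0: no, aa/ab meet in 0. 1b->1: no, aaa/ab meet in 1. 1b->2: no, aba/ba meet in 2 with "a" left. Open state 3: 1b->3.
ba: 2a undefined. 2a->0: no, aa/ba meet in 0. 2a->1: no, aaa/ba meet in 1. 2a->2: no, baa/ba meet in 2. 2a->3: ok.
bb: 2b undefined. 2b->0: no, aa/bb meet in 0. 2b->1: no, aaa/bb meet in 1. 2b->2: no, bba/ba meet in 3. 2b->3: ok.
aba: 3a undefined. 3a->0: ok.
abb: 3b undefined. 3b->0: no, aba/bab meet in 0. 3b->1: no, aaa/bab meet in 1. 3b->2: ok.
All examples now run through 4 states with every (state, symbol) defined. Accept strings end in {0,1}, Reject strings end in {2,3}; accept={0,1}.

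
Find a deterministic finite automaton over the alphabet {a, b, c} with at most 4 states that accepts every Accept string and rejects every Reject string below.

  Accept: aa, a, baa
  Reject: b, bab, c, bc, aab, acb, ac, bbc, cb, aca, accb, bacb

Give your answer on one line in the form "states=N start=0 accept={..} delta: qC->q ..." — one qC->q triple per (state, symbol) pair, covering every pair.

Fold the examples into a partial DFA from state 0: repeatedly fix the first undefined (state, symbol) met by the shortest-then-alphabetical prefix, trying targets in increasing order and rejecting any under which an Accept and a Reject string meet in one state with the same remainder; add a state when all current targets are rejected. Accepting states are where Accept strings end.
a: 0a undefined. 0a->0: ok.
b: 0b undefined. 0b->0: no, aa/b meet in 0. Open state 1: 0b->1.
c: 0c undefined. 0c->0: no, aa/c meet in 0. 0c->1: ok.
ba: 1a undefined. 1a->0: no, aa/aca meet in 0. 1a->1: no, baa/b meet in 1. Open state 2: 1a->2.
bb: 1b undefined. 1b->0: no, aa/acb meet in 0. 1b->1: ok.
bc: 1c undefined. 1c->0: no, aa/bc meet in 0. 1c->1: ok.
baa: 2a undefined. 2a->0: ok.
bab: 2b undefined. 2b->0: no, aa/bab meet in 0. 2b->1: ok.
bac: 2c undefined. 2c->0: ok.
All examples now run through 3 states with every (state, symbol) defined. Accept strings end in {0}, Reject strings end in {1,2}; accept={0}.

states=3 start=0 accept={0} delta: 0a->0 0b->1 0c->1 1a->2 1b->1 1c->1 2a->0 2b->1 2c->0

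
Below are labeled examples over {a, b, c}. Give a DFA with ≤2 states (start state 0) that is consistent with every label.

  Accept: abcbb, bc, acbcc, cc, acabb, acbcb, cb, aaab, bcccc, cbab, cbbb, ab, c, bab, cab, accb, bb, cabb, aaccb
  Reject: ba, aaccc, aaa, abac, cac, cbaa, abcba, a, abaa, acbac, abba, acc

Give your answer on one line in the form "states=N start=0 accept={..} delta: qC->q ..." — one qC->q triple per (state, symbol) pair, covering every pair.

states=2 start=0 accept={0} delta: 0a->1 0b->0 0c->0 1a->1 1b->0 1c->1

Fold the examples into a partial DFA from state 0: repeatedly fix the first undefined (state, symbol) met by the shortest-then-alphabetical prefix, trying targets in increasing order and rejecting any under which an Accept and a Reject string meet in one state with the same remainder; add a state when all current targets are rejected. Accepting states are where Accept strings end.
a: 0a undefined. 0a->0: no, cc/acc meet in 0 with "cc" left. Open state 1: 0a->1.
b: 0b undefined. 0b->0: ok.
c: 0c undefined. 0c->0: ok.
aa: 1a undefined. 1a->0: no, bc/aaccc meet in 0. 1a->1: ok.
ab: 1b undefined. 1b->0: ok.
ac: 1c undefined. 1c->0: no, abcbb/aaccc meet in 0. 1c->1: ok.
All examples now run through 2 states with every (state, symbol) defined. Accept strings end in {0}, Reject strings end in {1}; accept={0}.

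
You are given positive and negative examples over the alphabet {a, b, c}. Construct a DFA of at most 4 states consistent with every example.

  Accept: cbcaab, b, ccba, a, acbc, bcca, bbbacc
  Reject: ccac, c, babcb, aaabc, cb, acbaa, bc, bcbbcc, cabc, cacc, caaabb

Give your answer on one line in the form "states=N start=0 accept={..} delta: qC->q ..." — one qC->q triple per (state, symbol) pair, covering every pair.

states=3 start=0 accept={0} delta: 0a->0 0b->0 0c->1 1a->2 1b->1 1c->0 2a->1 2b->2 2c->2

Fold the examples into a partial DFA from state 0: repeatedly fix the first undefined (state, symbol) met by the shortest-then-alphabetical prefix, trying targets in increasing order and rejecting any under which an Accept and a Reject string meet in one state with the same remainder; add a state when all current targets are rejected. Accepting states are where Accept strings end.
a: 0a undefined. 0a->0: ok.
b: 0b undefined. 0b->0: ok.
c: 0c undefined. 0c->0: no, cbcaab/ccac meet in 0. Open state 1: 0c->1.
ca: 1a undefined. 1a->0: no, b/caaabb meet in 0. 1a->1: no, acbc/cabc meet in 1 with "bc" left. Open state 2: 1a->2.
cb: 1b undefined. 1b->0: no, b/babcb meet in 0. 1b->1: ok.
cc: 1c undefined. 1c->0: ok.
caa: 2a undefined. 2a->0: no, cbcaab/acbaa meet in 0. 2a->1: ok.
cab: 2b undefined. 2b->0: no, cbcaab/caaabb meet in 0. 2b->1: no, cbcaab/cabc meet in 0. 2b->2: ok.
cac: 2c undefined. 2c->0: no, cbcaab/cabc meet in 0. 2c->1: no, cbcaab/cacc meet in 0. 2c->2: ok.
All examples now run through 3 states with every (state, symbol) defined. Accept strings end in {0}, Reject strings end in {1,2}; accept={0}.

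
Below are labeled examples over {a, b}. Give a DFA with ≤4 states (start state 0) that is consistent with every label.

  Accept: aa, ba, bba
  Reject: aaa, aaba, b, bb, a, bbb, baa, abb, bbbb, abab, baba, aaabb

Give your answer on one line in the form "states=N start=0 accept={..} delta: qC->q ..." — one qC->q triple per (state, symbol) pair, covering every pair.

states=3 start=0 accept={2} delta: 0a->1 0b->1 1a->2 1b->1 2a->0 2b->0

State merging on the prefix tree: take the shortest (then alphabetical) example prefix whose next move is undefined and point that move at state 0, else 1, else 2, ...; a target is out if some Accept/Reject pair would then sit in one state with the same input left (inseparable). If every existing state is out, open a new one.
a: 0a undefined. 0a->0: no, aa/aaa meet in 0. Open state 1: 0a->1.
b: 0b undefined. 0b->0: no, aa/baa meet in 1 with "a" left. 0b->1: ok.
aa: 1a undefined. 1a->0: no, aa/aaba meet in 0. 1a->1: no, aa/aaa meet in 1. Open state 2: 1a->2.
ab: 1b undefined. 1b->0: no, bba/b meet in 1. 1b->1: ok.
aaa: 2a undefined. 2a->0: ok.
aab: 2b undefined. 2b->0: ok.
All examples now run through 3 states with every (state, symbol) defined. Accept strings end in {2}, Reject strings end in {0,1}; accept={2}.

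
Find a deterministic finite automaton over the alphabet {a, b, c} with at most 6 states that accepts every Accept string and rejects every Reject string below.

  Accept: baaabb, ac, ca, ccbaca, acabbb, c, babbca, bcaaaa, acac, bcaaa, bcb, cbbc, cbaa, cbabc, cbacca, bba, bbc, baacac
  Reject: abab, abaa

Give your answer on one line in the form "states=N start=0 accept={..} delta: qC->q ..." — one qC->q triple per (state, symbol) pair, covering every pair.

State merging on the prefix tree: take the shortest (then alphabetical) example prefix whose next move is undefined and point that move at state 0, else 1, else 2, ...; a target is out if some Accept/Reject pair would then sit in one state with the same input left (inseparable). If every existing state is out, open a new one.
a: 0a undefined. 0a->0: ok.
b: 0b undefined. 0b->0: no, baaabb/abab meet in 0. Open state 1: 0b->1.
c: 0c undefined. 0c->0: no, cbaa/abaa meet in 1 with "aa" left. 0c->1: ok.
ba: 1a undefined. 1a->0: no, ac/abab meet in 1. 1a->1: no, ac/abaa meet in 1. Open state 2: 1a->2.
bb: 1b undefined. 1b->0: ok.
bc: 1c undefined. 1c->0: ok.
baa: 2a undefined. 2a->0: no, baaabb/abaa meet in 0. 2a->1: no, ac/abaa meet in 1. 2a->2: no, ca/abaa meet in 2. Open state 3: 2a->3.
bab: 2b undefined. 2b->0: no, acabbb/abab meet in 0. 2b->1: no, ac/abab meet in 1. 2b->2: no, ca/abab meet in 2. 2b->3: ok.
acac: 2c undefined. 2c->0: ok.
baaa: 3a undefined. 3a->0: ok.
baac: 3c undefined. 3c->0: ok.
babb: 3b undefined. 3b->0: ok.
All examples now run through 4 states with every (state, symbol) defined. Accept strings end in {0,1,2}, Reject strings end in {3}; accept={0,1,2}.

states=4 start=0 accept={0,1,2} delta: 0a->0 0b->1 0c->1 1a->2 1b->0 1c->0 2a->3 2b->3 2c->0 3a->0 3b->0 3c->0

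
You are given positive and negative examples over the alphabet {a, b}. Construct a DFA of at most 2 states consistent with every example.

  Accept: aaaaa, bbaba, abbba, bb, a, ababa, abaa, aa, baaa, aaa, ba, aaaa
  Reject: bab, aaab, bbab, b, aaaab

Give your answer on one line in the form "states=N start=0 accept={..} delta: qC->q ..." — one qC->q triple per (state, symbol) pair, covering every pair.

states=2 start=0 accept={0} delta: 0a->0 0b->1 1a->0 1b->0

Fold the examples into a partial DFA from state 0: repeatedly fix the first undefined (state, symbol) met by the shortest-then-alphabetical prefix, trying targets in increasing order and rejecting any under which an Accept and a Reject string meet in one state with the same remainder; add a state when all current targets are rejected. Accepting states are where Accept strings end.
a: 0a undefined. 0a->0: ok.
b: 0b undefined. 0b->0: no, aaaaa/bab meet in 0. Open state 1: 0b->1.
ba: 1a undefined. 1a->0: ok.
bb: 1b undefined. 1b->0: ok.
All examples now run through 2 states with every (state, symbol) defined. Accept strings end in {0}, Reject strings end in {1}; accept={0}.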